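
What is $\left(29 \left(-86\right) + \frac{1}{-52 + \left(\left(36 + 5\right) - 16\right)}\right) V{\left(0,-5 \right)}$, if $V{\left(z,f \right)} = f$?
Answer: $\frac{336695}{27} \approx 12470.0$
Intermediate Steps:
$\left(29 \left(-86\right) + \frac{1}{-52 + \left(\left(36 + 5\right) - 16\right)}\right) V{\left(0,-5 \right)} = \left(29 \left(-86\right) + \frac{1}{-52 + \left(\left(36 + 5\right) - 16\right)}\right) \left(-5\right) = \left(-2494 + \frac{1}{-52 + \left(41 - 16\right)}\right) \left(-5\right) = \left(-2494 + \frac{1}{-52 + 25}\right) \left(-5\right) = \left(-2494 + \frac{1}{-27}\right) \left(-5\right) = \left(-2494 - \frac{1}{27}\right) \left(-5\right) = \left(- \frac{67339}{27}\right) \left(-5\right) = \frac{336695}{27}$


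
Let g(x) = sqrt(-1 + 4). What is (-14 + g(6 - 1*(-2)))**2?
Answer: (14 - sqrt(3))**2 ≈ 150.50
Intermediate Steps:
g(x) = sqrt(3)
(-14 + g(6 - 1*(-2)))**2 = (-14 + sqrt(3))**2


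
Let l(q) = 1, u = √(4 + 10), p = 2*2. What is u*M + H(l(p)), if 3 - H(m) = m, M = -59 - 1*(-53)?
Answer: 2 - 6*√14 ≈ -20.450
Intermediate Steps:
p = 4
u = √14 ≈ 3.7417
M = -6 (M = -59 + 53 = -6)
H(m) = 3 - m
u*M + H(l(p)) = √14*(-6) + (3 - 1*1) = -6*√14 + (3 - 1) = -6*√14 + 2 = 2 - 6*√14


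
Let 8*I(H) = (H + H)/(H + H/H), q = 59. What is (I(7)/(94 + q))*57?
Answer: 133/1632 ≈ 0.081495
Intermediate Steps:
I(H) = H/(4*(1 + H)) (I(H) = ((H + H)/(H + H/H))/8 = ((2*H)/(H + 1))/8 = ((2*H)/(1 + H))/8 = (2*H/(1 + H))/8 = H/(4*(1 + H)))
(I(7)/(94 + q))*57 = (((1/4)*7/(1 + 7))/(94 + 59))*57 = (((1/4)*7/8)/153)*57 = (((1/4)*7*(1/8))*(1/153))*57 = ((7/32)*(1/153))*57 = (7/4896)*57 = 133/1632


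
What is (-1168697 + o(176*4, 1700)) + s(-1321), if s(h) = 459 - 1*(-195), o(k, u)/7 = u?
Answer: -1156143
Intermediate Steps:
o(k, u) = 7*u
s(h) = 654 (s(h) = 459 + 195 = 654)
(-1168697 + o(176*4, 1700)) + s(-1321) = (-1168697 + 7*1700) + 654 = (-1168697 + 11900) + 654 = -1156797 + 654 = -1156143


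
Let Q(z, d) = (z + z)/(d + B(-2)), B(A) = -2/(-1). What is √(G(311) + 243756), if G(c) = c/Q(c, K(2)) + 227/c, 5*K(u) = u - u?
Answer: √23576491394/311 ≈ 493.72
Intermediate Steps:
K(u) = 0 (K(u) = (u - u)/5 = (⅕)*0 = 0)
B(A) = 2 (B(A) = -2*(-1) = 2)
Q(z, d) = 2*z/(2 + d) (Q(z, d) = (z + z)/(d + 2) = (2*z)/(2 + d) = 2*z/(2 + d))
G(c) = 1 + 227/c (G(c) = c/((2*c/(2 + 0))) + 227/c = c/((2*c/2)) + 227/c = c/((2*c*(½))) + 227/c = c/c + 227/c = 1 + 227/c)
√(G(311) + 243756) = √((227 + 311)/311 + 243756) = √((1/311)*538 + 243756) = √(538/311 + 243756) = √(75808654/311) = √23576491394/311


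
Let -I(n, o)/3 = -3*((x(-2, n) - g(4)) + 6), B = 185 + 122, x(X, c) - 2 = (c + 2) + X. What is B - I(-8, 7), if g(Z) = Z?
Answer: 343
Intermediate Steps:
x(X, c) = 4 + X + c (x(X, c) = 2 + ((c + 2) + X) = 2 + ((2 + c) + X) = 2 + (2 + X + c) = 4 + X + c)
B = 307
I(n, o) = 36 + 9*n (I(n, o) = -(-9)*(((4 - 2 + n) - 1*4) + 6) = -(-9)*(((2 + n) - 4) + 6) = -(-9)*((-2 + n) + 6) = -(-9)*(4 + n) = -3*(-12 - 3*n) = 36 + 9*n)
B - I(-8, 7) = 307 - (36 + 9*(-8)) = 307 - (36 - 72) = 307 - 1*(-36) = 307 + 36 = 343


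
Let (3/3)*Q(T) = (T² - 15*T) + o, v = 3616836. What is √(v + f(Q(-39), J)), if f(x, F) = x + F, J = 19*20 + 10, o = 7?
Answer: √3619339 ≈ 1902.5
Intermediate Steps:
J = 390 (J = 380 + 10 = 390)
Q(T) = 7 + T² - 15*T (Q(T) = (T² - 15*T) + 7 = 7 + T² - 15*T)
f(x, F) = F + x
√(v + f(Q(-39), J)) = √(3616836 + (390 + (7 + (-39)² - 15*(-39)))) = √(3616836 + (390 + (7 + 1521 + 585))) = √(3616836 + (390 + 2113)) = √(3616836 + 2503) = √3619339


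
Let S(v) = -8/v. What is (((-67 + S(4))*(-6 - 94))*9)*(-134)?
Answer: -8321400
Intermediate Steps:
(((-67 + S(4))*(-6 - 94))*9)*(-134) = (((-67 - 8/4)*(-6 - 94))*9)*(-134) = (((-67 - 8*¼)*(-100))*9)*(-134) = (((-67 - 2)*(-100))*9)*(-134) = (-69*(-100)*9)*(-134) = (6900*9)*(-134) = 62100*(-134) = -8321400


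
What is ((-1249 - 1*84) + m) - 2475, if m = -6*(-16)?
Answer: -3712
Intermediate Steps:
m = 96
((-1249 - 1*84) + m) - 2475 = ((-1249 - 1*84) + 96) - 2475 = ((-1249 - 84) + 96) - 2475 = (-1333 + 96) - 2475 = -1237 - 2475 = -3712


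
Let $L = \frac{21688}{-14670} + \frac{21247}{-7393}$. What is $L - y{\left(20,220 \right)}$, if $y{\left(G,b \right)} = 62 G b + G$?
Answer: $- \frac{14794624853537}{54227655} \approx -2.7282 \cdot 10^{5}$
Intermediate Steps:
$y{\left(G,b \right)} = G + 62 G b$ ($y{\left(G,b \right)} = 62 G b + G = G + 62 G b$)
$L = - \frac{236016437}{54227655}$ ($L = 21688 \left(- \frac{1}{14670}\right) + 21247 \left(- \frac{1}{7393}\right) = - \frac{10844}{7335} - \frac{21247}{7393} = - \frac{236016437}{54227655} \approx -4.3523$)
$L - y{\left(20,220 \right)} = - \frac{236016437}{54227655} - 20 \left(1 + 62 \cdot 220\right) = - \frac{236016437}{54227655} - 20 \left(1 + 13640\right) = - \frac{236016437}{54227655} - 20 \cdot 13641 = - \frac{236016437}{54227655} - 272820 = - \frac{14794624853537}{54227655}$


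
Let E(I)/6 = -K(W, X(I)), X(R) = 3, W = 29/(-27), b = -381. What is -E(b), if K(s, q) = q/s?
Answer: -486/29 ≈ -16.759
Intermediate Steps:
W = -29/27 (W = 29*(-1/27) = -29/27 ≈ -1.0741)
E(I) = 486/29 (E(I) = 6*(-3/(-29/27)) = 6*(-3*(-27)/29) = 6*(-1*(-81/29)) = 6*(81/29) = 486/29)
-E(b) = -1*486/29 = -486/29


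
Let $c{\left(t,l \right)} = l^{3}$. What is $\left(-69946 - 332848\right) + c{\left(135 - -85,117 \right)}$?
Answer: $1198819$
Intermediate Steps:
$\left(-69946 - 332848\right) + c{\left(135 - -85,117 \right)} = \left(-69946 - 332848\right) + 117^{3} = -402794 + 1601613 = 1198819$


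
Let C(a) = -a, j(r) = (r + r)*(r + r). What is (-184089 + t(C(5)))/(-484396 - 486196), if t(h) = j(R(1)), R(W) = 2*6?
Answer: 183513/970592 ≈ 0.18907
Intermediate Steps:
R(W) = 12
j(r) = 4*r² (j(r) = (2*r)*(2*r) = 4*r²)
t(h) = 576 (t(h) = 4*12² = 4*144 = 576)
(-184089 + t(C(5)))/(-484396 - 486196) = (-184089 + 576)/(-484396 - 486196) = -183513/(-970592) = -183513*(-1/970592) = 183513/970592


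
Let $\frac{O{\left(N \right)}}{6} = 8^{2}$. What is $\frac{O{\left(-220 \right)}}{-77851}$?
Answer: $- \frac{384}{77851} \approx -0.0049325$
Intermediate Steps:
$O{\left(N \right)} = 384$ ($O{\left(N \right)} = 6 \cdot 8^{2} = 6 \cdot 64 = 384$)
$\frac{O{\left(-220 \right)}}{-77851} = \frac{384}{-77851} = 384 \left(- \frac{1}{77851}\right) = - \frac{384}{77851}$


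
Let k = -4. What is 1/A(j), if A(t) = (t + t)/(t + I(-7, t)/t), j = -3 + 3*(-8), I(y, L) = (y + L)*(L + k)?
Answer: 1783/1458 ≈ 1.2229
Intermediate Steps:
I(y, L) = (-4 + L)*(L + y) (I(y, L) = (y + L)*(L - 4) = (L + y)*(-4 + L) = (-4 + L)*(L + y))
j = -27 (j = -3 - 24 = -27)
A(t) = 2*t/(t + (28 + t**2 - 11*t)/t) (A(t) = (t + t)/(t + (t**2 - 4*t - 4*(-7) + t*(-7))/t) = (2*t)/(t + (t**2 - 4*t + 28 - 7*t)/t) = (2*t)/(t + (28 + t**2 - 11*t)/t) = 2*t/(t + (28 + t**2 - 11*t)/t))
1/A(j) = 1/(2*(-27)**2/(28 - 11*(-27) + 2*(-27)**2)) = 1/(2*729/(28 + 297 + 2*729)) = 1/(2*729/(28 + 297 + 1458)) = 1/(2*729/1783) = 1/(2*729*(1/1783)) = 1/(1458/1783) = 1783/1458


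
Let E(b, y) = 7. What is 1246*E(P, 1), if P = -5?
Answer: 8722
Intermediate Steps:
1246*E(P, 1) = 1246*7 = 8722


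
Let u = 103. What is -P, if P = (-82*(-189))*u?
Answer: -1596294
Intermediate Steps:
P = 1596294 (P = -82*(-189)*103 = 15498*103 = 1596294)
-P = -1*1596294 = -1596294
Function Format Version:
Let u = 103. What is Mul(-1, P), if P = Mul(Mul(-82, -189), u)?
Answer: -1596294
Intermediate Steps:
P = 1596294 (P = Mul(Mul(-82, -189), 103) = Mul(15498, 103) = 1596294)
Mul(-1, P) = Mul(-1, 1596294) = -1596294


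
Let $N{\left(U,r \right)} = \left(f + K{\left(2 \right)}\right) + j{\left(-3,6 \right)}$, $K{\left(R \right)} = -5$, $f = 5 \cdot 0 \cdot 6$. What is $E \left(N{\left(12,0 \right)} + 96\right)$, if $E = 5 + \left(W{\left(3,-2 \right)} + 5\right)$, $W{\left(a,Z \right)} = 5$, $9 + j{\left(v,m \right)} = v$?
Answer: $1185$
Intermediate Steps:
$j{\left(v,m \right)} = -9 + v$
$f = 0$ ($f = 0 \cdot 6 = 0$)
$N{\left(U,r \right)} = -17$ ($N{\left(U,r \right)} = \left(0 - 5\right) - 12 = -5 - 12 = -17$)
$E = 15$ ($E = 5 + \left(5 + 5\right) = 5 + 10 = 15$)
$E \left(N{\left(12,0 \right)} + 96\right) = 15 \left(-17 + 96\right) = 15 \cdot 79 = 1185$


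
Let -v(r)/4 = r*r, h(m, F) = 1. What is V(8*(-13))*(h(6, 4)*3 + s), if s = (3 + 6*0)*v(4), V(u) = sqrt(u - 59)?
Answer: -189*I*sqrt(163) ≈ -2413.0*I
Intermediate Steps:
v(r) = -4*r**2 (v(r) = -4*r*r = -4*r**2)
V(u) = sqrt(-59 + u)
s = -192 (s = (3 + 6*0)*(-4*4**2) = (3 + 0)*(-4*16) = 3*(-64) = -192)
V(8*(-13))*(h(6, 4)*3 + s) = sqrt(-59 + 8*(-13))*(1*3 - 192) = sqrt(-59 - 104)*(3 - 192) = sqrt(-163)*(-189) = (I*sqrt(163))*(-189) = -189*I*sqrt(163)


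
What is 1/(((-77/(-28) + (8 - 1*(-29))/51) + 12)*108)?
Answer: 17/28413 ≈ 0.00059832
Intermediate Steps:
1/(((-77/(-28) + (8 - 1*(-29))/51) + 12)*108) = 1/(((-77*(-1/28) + (8 + 29)*(1/51)) + 12)*108) = 1/(((11/4 + 37*(1/51)) + 12)*108) = 1/(((11/4 + 37/51) + 12)*108) = 1/((709/204 + 12)*108) = 1/((3157/204)*108) = 1/(28413/17) = 17/28413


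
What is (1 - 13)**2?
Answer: 144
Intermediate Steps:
(1 - 13)**2 = (-12)**2 = 144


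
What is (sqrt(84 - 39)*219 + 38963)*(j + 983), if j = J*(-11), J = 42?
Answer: 20299723 + 342297*sqrt(5) ≈ 2.1065e+7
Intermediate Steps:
j = -462 (j = 42*(-11) = -462)
(sqrt(84 - 39)*219 + 38963)*(j + 983) = (sqrt(84 - 39)*219 + 38963)*(-462 + 983) = (sqrt(45)*219 + 38963)*521 = ((3*sqrt(5))*219 + 38963)*521 = (657*sqrt(5) + 38963)*521 = (38963 + 657*sqrt(5))*521 = 20299723 + 342297*sqrt(5)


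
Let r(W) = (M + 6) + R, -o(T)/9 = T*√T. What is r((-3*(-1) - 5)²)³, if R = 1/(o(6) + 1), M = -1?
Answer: 669329456267736/5354782562375 - 1239576454296*√6/5354782562375 ≈ 124.43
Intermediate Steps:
o(T) = -9*T^(3/2) (o(T) = -9*T*√T = -9*T^(3/2))
R = 1/(1 - 54*√6) (R = 1/(-54*√6 + 1) = 1/(1 - 54*√6) ≈ -0.0076177)
r(W) = 87474/17495 - 54*√6/17495 (r(W) = (-1 + 6) + (-1/17495 - 54*√6/17495) = 5 + (-1/17495 - 54*√6/17495) = 87474/17495 - 54*√6/17495)
r((-3*(-1) - 5)²)³ = (87474/17495 - 54*√6/17495)³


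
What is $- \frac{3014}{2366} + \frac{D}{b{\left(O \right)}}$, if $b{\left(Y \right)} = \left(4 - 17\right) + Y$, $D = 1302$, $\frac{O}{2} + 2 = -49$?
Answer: $- \frac{1713571}{136045} \approx -12.596$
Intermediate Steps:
$O = -102$ ($O = -4 + 2 \left(-49\right) = -4 - 98 = -102$)
$b{\left(Y \right)} = -13 + Y$
$- \frac{3014}{2366} + \frac{D}{b{\left(O \right)}} = - \frac{3014}{2366} + \frac{1302}{-13 - 102} = \left(-3014\right) \frac{1}{2366} + \frac{1302}{-115} = - \frac{1507}{1183} + 1302 \left(- \frac{1}{115}\right) = - \frac{1507}{1183} - \frac{1302}{115} = - \frac{1713571}{136045}$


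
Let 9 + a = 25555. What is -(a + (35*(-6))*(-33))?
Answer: -32476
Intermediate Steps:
a = 25546 (a = -9 + 25555 = 25546)
-(a + (35*(-6))*(-33)) = -(25546 + (35*(-6))*(-33)) = -(25546 - 210*(-33)) = -(25546 + 6930) = -1*32476 = -32476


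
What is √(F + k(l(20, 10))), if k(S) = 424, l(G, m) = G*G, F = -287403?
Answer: I*√286979 ≈ 535.7*I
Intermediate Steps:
l(G, m) = G²
√(F + k(l(20, 10))) = √(-287403 + 424) = √(-286979) = I*√286979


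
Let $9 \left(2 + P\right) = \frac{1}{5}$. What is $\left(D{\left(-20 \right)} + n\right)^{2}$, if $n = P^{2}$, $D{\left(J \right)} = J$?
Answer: $\frac{1061391241}{4100625} \approx 258.84$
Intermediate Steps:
$P = - \frac{89}{45}$ ($P = -2 + \frac{1}{9 \cdot 5} = -2 + \frac{1}{9} \cdot \frac{1}{5} = -2 + \frac{1}{45} = - \frac{89}{45} \approx -1.9778$)
$n = \frac{7921}{2025}$ ($n = \left(- \frac{89}{45}\right)^{2} = \frac{7921}{2025} \approx 3.9116$)
$\left(D{\left(-20 \right)} + n\right)^{2} = \left(-20 + \frac{7921}{2025}\right)^{2} = \left(- \frac{32579}{2025}\right)^{2} = \frac{1061391241}{4100625}$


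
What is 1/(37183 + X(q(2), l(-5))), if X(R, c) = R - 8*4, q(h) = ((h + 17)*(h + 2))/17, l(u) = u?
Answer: 17/631643 ≈ 2.6914e-5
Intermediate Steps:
q(h) = (2 + h)*(17 + h)/17 (q(h) = ((17 + h)*(2 + h))*(1/17) = ((2 + h)*(17 + h))*(1/17) = (2 + h)*(17 + h)/17)
X(R, c) = -32 + R (X(R, c) = R - 32 = -32 + R)
1/(37183 + X(q(2), l(-5))) = 1/(37183 + (-32 + (2 + (1/17)*2**2 + (19/17)*2))) = 1/(37183 + (-32 + (2 + (1/17)*4 + 38/17))) = 1/(37183 + (-32 + (2 + 4/17 + 38/17))) = 1/(37183 + (-32 + 76/17)) = 1/(37183 - 468/17) = 1/(631643/17) = 17/631643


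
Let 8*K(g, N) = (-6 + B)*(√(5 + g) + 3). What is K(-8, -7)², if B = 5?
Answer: (3 + I*√3)²/64 ≈ 0.09375 + 0.16238*I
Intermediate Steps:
K(g, N) = -3/8 - √(5 + g)/8 (K(g, N) = ((-6 + 5)*(√(5 + g) + 3))/8 = (-(3 + √(5 + g)))/8 = (-3 - √(5 + g))/8 = -3/8 - √(5 + g)/8)
K(-8, -7)² = (-3/8 - √(5 - 8)/8)² = (-3/8 - I*√3/8)²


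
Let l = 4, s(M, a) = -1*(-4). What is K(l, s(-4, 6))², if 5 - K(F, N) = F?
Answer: 1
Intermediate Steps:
s(M, a) = 4
K(F, N) = 5 - F
K(l, s(-4, 6))² = (5 - 1*4)² = (5 - 4)² = 1² = 1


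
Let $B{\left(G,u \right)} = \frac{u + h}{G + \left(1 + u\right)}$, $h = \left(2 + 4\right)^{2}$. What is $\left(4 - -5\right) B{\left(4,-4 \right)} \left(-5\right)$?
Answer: $-1440$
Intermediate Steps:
$h = 36$ ($h = 6^{2} = 36$)
$B{\left(G,u \right)} = \frac{36 + u}{1 + G + u}$ ($B{\left(G,u \right)} = \frac{u + 36}{G + \left(1 + u\right)} = \frac{36 + u}{1 + G + u}$)
$\left(4 - -5\right) B{\left(4,-4 \right)} \left(-5\right) = \left(4 - -5\right) \frac{36 - 4}{1 + 4 - 4} \left(-5\right) = \left(4 + 5\right) 1^{-1} \cdot 32 \left(-5\right) = 9 \cdot 1 \cdot 32 \left(-5\right) = 9 \cdot 32 \left(-5\right) = 288 \left(-5\right) = -1440$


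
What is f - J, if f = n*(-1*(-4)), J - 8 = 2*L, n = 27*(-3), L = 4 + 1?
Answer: -342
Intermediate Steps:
L = 5
n = -81
J = 18 (J = 8 + 2*5 = 8 + 10 = 18)
f = -324 (f = -(-81)*(-4) = -81*4 = -324)
f - J = -324 - 1*18 = -324 - 18 = -342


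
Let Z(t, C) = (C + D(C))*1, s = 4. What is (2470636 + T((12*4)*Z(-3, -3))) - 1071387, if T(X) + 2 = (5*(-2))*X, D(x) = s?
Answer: 1398767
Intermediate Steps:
D(x) = 4
Z(t, C) = 4 + C (Z(t, C) = (C + 4)*1 = (4 + C)*1 = 4 + C)
T(X) = -2 - 10*X (T(X) = -2 + (5*(-2))*X = -2 - 10*X)
(2470636 + T((12*4)*Z(-3, -3))) - 1071387 = (2470636 + (-2 - 10*12*4*(4 - 3))) - 1071387 = (2470636 + (-2 - 480)) - 1071387 = (2470636 - 482) - 1071387 = 2470154 - 1071387 = 1398767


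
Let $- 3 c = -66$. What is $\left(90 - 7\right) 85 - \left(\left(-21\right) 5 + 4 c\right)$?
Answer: $7072$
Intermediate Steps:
$c = 22$ ($c = \left(- \frac{1}{3}\right) \left(-66\right) = 22$)
$\left(90 - 7\right) 85 - \left(\left(-21\right) 5 + 4 c\right) = \left(90 - 7\right) 85 - \left(\left(-21\right) 5 + 4 \cdot 22\right) = 83 \cdot 85 - \left(-105 + 88\right) = 7055 - -17 = 7055 + 17 = 7072$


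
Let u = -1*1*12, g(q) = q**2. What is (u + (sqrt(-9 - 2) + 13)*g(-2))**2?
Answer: 1424 + 320*I*sqrt(11) ≈ 1424.0 + 1061.3*I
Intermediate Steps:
u = -12 (u = -1*12 = -12)
(u + (sqrt(-9 - 2) + 13)*g(-2))**2 = (-12 + (sqrt(-9 - 2) + 13)*(-2)**2)**2 = (-12 + (sqrt(-11) + 13)*4)**2 = (-12 + (I*sqrt(11) + 13)*4)**2 = (-12 + (13 + I*sqrt(11))*4)**2 = (-12 + (52 + 4*I*sqrt(11)))**2 = (40 + 4*I*sqrt(11))**2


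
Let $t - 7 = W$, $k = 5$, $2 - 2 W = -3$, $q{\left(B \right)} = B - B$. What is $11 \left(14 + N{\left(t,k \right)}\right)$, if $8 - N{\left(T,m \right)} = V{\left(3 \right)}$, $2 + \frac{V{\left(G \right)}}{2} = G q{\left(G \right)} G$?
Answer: $286$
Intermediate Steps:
$q{\left(B \right)} = 0$
$W = \frac{5}{2}$ ($W = 1 - - \frac{3}{2} = 1 + \frac{3}{2} = \frac{5}{2} \approx 2.5$)
$V{\left(G \right)} = -4$ ($V{\left(G \right)} = -4 + 2 G 0 G = -4 + 2 \cdot 0 G = -4 + 2 \cdot 0 = -4 + 0 = -4$)
$t = \frac{19}{2}$ ($t = 7 + \frac{5}{2} = \frac{19}{2} \approx 9.5$)
$N{\left(T,m \right)} = 12$ ($N{\left(T,m \right)} = 8 - -4 = 8 + 4 = 12$)
$11 \left(14 + N{\left(t,k \right)}\right) = 11 \left(14 + 12\right) = 11 \cdot 26 = 286$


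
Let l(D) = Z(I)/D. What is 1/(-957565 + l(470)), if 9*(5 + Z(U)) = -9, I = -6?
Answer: -235/225027778 ≈ -1.0443e-6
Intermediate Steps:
Z(U) = -6 (Z(U) = -5 + (⅑)*(-9) = -5 - 1 = -6)
l(D) = -6/D
1/(-957565 + l(470)) = 1/(-957565 - 6/470) = 1/(-957565 - 6*1/470) = 1/(-957565 - 3/235) = 1/(-225027778/235) = -235/225027778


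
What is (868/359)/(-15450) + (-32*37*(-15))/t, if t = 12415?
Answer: 9849595178/6886041825 ≈ 1.4304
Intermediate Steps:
(868/359)/(-15450) + (-32*37*(-15))/t = (868/359)/(-15450) + (-32*37*(-15))/12415 = (868*(1/359))*(-1/15450) - 1184*(-15)*(1/12415) = (868/359)*(-1/15450) + 17760*(1/12415) = -434/2773275 + 3552/2483 = 9849595178/6886041825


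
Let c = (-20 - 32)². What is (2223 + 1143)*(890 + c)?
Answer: 12097404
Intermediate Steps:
c = 2704 (c = (-52)² = 2704)
(2223 + 1143)*(890 + c) = (2223 + 1143)*(890 + 2704) = 3366*3594 = 12097404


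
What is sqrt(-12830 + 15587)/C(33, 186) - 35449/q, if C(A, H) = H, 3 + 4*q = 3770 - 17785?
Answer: 70898/7009 + sqrt(2757)/186 ≈ 10.398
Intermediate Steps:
q = -7009/2 (q = -3/4 + (3770 - 17785)/4 = -3/4 + (1/4)*(-14015) = -3/4 - 14015/4 = -7009/2 ≈ -3504.5)
sqrt(-12830 + 15587)/C(33, 186) - 35449/q = sqrt(-12830 + 15587)/186 - 35449/(-7009/2) = sqrt(2757)*(1/186) - 35449*(-2/7009) = sqrt(2757)/186 + 70898/7009 = 70898/7009 + sqrt(2757)/186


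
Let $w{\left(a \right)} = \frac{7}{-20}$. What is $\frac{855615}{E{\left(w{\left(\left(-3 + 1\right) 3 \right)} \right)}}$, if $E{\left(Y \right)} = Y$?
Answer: $- \frac{17112300}{7} \approx -2.4446 \cdot 10^{6}$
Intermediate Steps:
$w{\left(a \right)} = - \frac{7}{20}$ ($w{\left(a \right)} = 7 \left(- \frac{1}{20}\right) = - \frac{7}{20}$)
$\frac{855615}{E{\left(w{\left(\left(-3 + 1\right) 3 \right)} \right)}} = \frac{855615}{- \frac{7}{20}} = 855615 \left(- \frac{20}{7}\right) = - \frac{17112300}{7}$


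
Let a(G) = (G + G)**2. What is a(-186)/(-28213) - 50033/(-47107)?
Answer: -5107274059/1329029791 ≈ -3.8429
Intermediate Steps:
a(G) = 4*G**2 (a(G) = (2*G)**2 = 4*G**2)
a(-186)/(-28213) - 50033/(-47107) = (4*(-186)**2)/(-28213) - 50033/(-47107) = (4*34596)*(-1/28213) - 50033*(-1/47107) = 138384*(-1/28213) + 50033/47107 = -138384/28213 + 50033/47107 = -5107274059/1329029791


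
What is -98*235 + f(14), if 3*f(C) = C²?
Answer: -68894/3 ≈ -22965.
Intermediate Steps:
f(C) = C²/3
-98*235 + f(14) = -98*235 + (⅓)*14² = -23030 + (⅓)*196 = -23030 + 196/3 = -68894/3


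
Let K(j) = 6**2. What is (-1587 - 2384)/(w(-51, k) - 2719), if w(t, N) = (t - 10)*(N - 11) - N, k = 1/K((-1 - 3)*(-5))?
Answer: 71478/36895 ≈ 1.9373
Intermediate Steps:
K(j) = 36
k = 1/36 ≈ 0.027778
w(t, N) = -N + (-11 + N)*(-10 + t) (w(t, N) = (-10 + t)*(-11 + N) - N = (-11 + N)*(-10 + t) - N = -N + (-11 + N)*(-10 + t))
(-1587 - 2384)/(w(-51, k) - 2719) = (-1587 - 2384)/((110 - 11*1/36 - 11*(-51) + (1/36)*(-51)) - 2719) = -3971/((110 - 11/36 + 561 - 17/12) - 2719) = -3971/(12047/18 - 2719) = -3971/(-36895/18) = -3971*(-18/36895) = 71478/36895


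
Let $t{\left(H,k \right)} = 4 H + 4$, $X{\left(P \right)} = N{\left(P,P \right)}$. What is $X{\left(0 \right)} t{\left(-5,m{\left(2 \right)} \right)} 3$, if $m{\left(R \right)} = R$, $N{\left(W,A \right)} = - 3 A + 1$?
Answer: $-48$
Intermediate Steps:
$N{\left(W,A \right)} = 1 - 3 A$
$X{\left(P \right)} = 1 - 3 P$
$t{\left(H,k \right)} = 4 + 4 H$
$X{\left(0 \right)} t{\left(-5,m{\left(2 \right)} \right)} 3 = \left(1 - 0\right) \left(4 + 4 \left(-5\right)\right) 3 = \left(1 + 0\right) \left(4 - 20\right) 3 = 1 \left(-16\right) 3 = \left(-16\right) 3 = -48$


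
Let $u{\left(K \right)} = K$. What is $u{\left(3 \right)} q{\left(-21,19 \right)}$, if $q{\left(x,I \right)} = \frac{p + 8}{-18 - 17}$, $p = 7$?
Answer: $- \frac{9}{7} \approx -1.2857$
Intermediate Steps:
$q{\left(x,I \right)} = - \frac{3}{7}$ ($q{\left(x,I \right)} = \frac{7 + 8}{-18 - 17} = \frac{15}{-35} = 15 \left(- \frac{1}{35}\right) = - \frac{3}{7}$)
$u{\left(3 \right)} q{\left(-21,19 \right)} = 3 \left(- \frac{3}{7}\right) = - \frac{9}{7}$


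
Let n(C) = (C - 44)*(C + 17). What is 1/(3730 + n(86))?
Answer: 1/8056 ≈ 0.00012413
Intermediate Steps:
n(C) = (-44 + C)*(17 + C)
1/(3730 + n(86)) = 1/(3730 + (-748 + 86² - 27*86)) = 1/(3730 + (-748 + 7396 - 2322)) = 1/(3730 + 4326) = 1/8056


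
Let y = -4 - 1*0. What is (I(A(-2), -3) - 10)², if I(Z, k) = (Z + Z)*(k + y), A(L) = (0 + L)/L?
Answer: 576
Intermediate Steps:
y = -4 (y = -4 + 0 = -4)
A(L) = 1 (A(L) = L/L = 1)
I(Z, k) = 2*Z*(-4 + k) (I(Z, k) = (Z + Z)*(k - 4) = (2*Z)*(-4 + k) = 2*Z*(-4 + k))
(I(A(-2), -3) - 10)² = (2*1*(-4 - 3) - 10)² = (2*1*(-7) - 10)² = (-14 - 10)² = (-24)² = 576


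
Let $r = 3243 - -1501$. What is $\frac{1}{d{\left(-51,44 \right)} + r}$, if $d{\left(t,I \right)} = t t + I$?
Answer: $\frac{1}{7389} \approx 0.00013534$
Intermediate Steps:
$d{\left(t,I \right)} = I + t^{2}$ ($d{\left(t,I \right)} = t^{2} + I = I + t^{2}$)
$r = 4744$ ($r = 3243 + 1501 = 4744$)
$\frac{1}{d{\left(-51,44 \right)} + r} = \frac{1}{\left(44 + \left(-51\right)^{2}\right) + 4744} = \frac{1}{\left(44 + 2601\right) + 4744} = \frac{1}{2645 + 4744} = \frac{1}{7389}$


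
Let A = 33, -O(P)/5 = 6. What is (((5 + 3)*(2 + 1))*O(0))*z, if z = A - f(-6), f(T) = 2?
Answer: -22320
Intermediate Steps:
O(P) = -30 (O(P) = -5*6 = -30)
z = 31 (z = 33 - 1*2 = 33 - 2 = 31)
(((5 + 3)*(2 + 1))*O(0))*z = (((5 + 3)*(2 + 1))*(-30))*31 = ((8*3)*(-30))*31 = (24*(-30))*31 = -720*31 = -22320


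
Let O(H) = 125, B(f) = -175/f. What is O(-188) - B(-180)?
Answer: 4465/36 ≈ 124.03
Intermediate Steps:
O(-188) - B(-180) = 125 - (-175)/(-180) = 125 - (-175)*(-1)/180 = 125 - 1*35/36 = 125 - 35/36 = 4465/36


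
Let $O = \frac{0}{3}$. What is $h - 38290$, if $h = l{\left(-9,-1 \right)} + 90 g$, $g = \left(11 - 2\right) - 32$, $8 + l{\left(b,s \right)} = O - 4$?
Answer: $-40372$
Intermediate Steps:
$O = 0$ ($O = 0 \cdot \frac{1}{3} = 0$)
$l{\left(b,s \right)} = -12$ ($l{\left(b,s \right)} = -8 + \left(0 - 4\right) = -8 - 4 = -12$)
$g = -23$ ($g = 9 - 32 = -23$)
$h = -2082$ ($h = -12 + 90 \left(-23\right) = -12 - 2070 = -2082$)
$h - 38290 = -2082 - 38290 = -40372$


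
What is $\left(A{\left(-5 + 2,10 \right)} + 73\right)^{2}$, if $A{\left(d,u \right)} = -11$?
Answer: $3844$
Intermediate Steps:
$\left(A{\left(-5 + 2,10 \right)} + 73\right)^{2} = \left(-11 + 73\right)^{2} = 62^{2} = 3844$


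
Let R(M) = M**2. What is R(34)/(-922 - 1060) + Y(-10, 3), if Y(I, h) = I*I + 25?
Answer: 123297/991 ≈ 124.42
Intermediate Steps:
Y(I, h) = 25 + I**2 (Y(I, h) = I**2 + 25 = 25 + I**2)
R(34)/(-922 - 1060) + Y(-10, 3) = 34**2/(-922 - 1060) + (25 + (-10)**2) = 1156/(-1982) + (25 + 100) = -1/1982*1156 + 125 = -578/991 + 125 = 123297/991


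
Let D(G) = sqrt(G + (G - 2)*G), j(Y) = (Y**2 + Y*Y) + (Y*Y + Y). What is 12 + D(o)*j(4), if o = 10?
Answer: 12 + 156*sqrt(10) ≈ 505.32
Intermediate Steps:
j(Y) = Y + 3*Y**2 (j(Y) = (Y**2 + Y**2) + (Y**2 + Y) = 2*Y**2 + (Y + Y**2) = Y + 3*Y**2)
D(G) = sqrt(G + G*(-2 + G)) (D(G) = sqrt(G + (-2 + G)*G) = sqrt(G + G*(-2 + G)))
12 + D(o)*j(4) = 12 + sqrt(10*(-1 + 10))*(4*(1 + 3*4)) = 12 + sqrt(10*9)*(4*(1 + 12)) = 12 + sqrt(90)*(4*13) = 12 + (3*sqrt(10))*52 = 12 + 156*sqrt(10)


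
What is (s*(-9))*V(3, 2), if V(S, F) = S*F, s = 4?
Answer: -216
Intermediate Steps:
V(S, F) = F*S
(s*(-9))*V(3, 2) = (4*(-9))*(2*3) = -36*6 = -216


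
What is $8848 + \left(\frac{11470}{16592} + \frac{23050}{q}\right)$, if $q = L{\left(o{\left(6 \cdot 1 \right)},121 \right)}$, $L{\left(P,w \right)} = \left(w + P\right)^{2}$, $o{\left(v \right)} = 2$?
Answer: $\frac{1110792095647}{125510184} \approx 8850.2$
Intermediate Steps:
$L{\left(P,w \right)} = \left(P + w\right)^{2}$
$q = 15129$ ($q = \left(2 + 121\right)^{2} = 123^{2} = 15129$)
$8848 + \left(\frac{11470}{16592} + \frac{23050}{q}\right) = 8848 + \left(\frac{11470}{16592} + \frac{23050}{15129}\right) = 8848 + \left(11470 \cdot \frac{1}{16592} + 23050 \cdot \frac{1}{15129}\right) = 8848 + \left(\frac{5735}{8296} + \frac{23050}{15129}\right) = 8848 + \frac{277987615}{125510184} = \frac{1110792095647}{125510184}$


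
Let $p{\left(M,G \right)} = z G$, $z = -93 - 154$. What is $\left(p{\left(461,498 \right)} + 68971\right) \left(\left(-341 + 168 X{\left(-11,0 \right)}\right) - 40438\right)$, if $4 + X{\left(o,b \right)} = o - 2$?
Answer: $2357817225$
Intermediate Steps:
$X{\left(o,b \right)} = -6 + o$ ($X{\left(o,b \right)} = -4 + \left(o - 2\right) = -4 + \left(-2 + o\right) = -6 + o$)
$z = -247$ ($z = -93 - 154 = -247$)
$p{\left(M,G \right)} = - 247 G$
$\left(p{\left(461,498 \right)} + 68971\right) \left(\left(-341 + 168 X{\left(-11,0 \right)}\right) - 40438\right) = \left(\left(-247\right) 498 + 68971\right) \left(\left(-341 + 168 \left(-6 - 11\right)\right) - 40438\right) = \left(-123006 + 68971\right) \left(\left(-341 + 168 \left(-17\right)\right) - 40438\right) = - 54035 \left(\left(-341 - 2856\right) - 40438\right) = - 54035 \left(-3197 - 40438\right) = \left(-54035\right) \left(-43635\right) = 2357817225$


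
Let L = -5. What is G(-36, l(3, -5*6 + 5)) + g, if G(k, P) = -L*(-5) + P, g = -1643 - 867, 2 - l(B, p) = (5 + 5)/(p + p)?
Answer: -12664/5 ≈ -2532.8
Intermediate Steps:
l(B, p) = 2 - 5/p (l(B, p) = 2 - (5 + 5)/(p + p) = 2 - 10/(2*p) = 2 - 10*1/(2*p) = 2 - 5/p)
g = -2510
G(k, P) = -25 + P (G(k, P) = -1*(-5)*(-5) + P = 5*(-5) + P = -25 + P)
G(-36, l(3, -5*6 + 5)) + g = (-25 + (2 - 5/(-5*6 + 5))) - 2510 = (-25 + (2 - 5/(-30 + 5))) - 2510 = (-25 + (2 - 5/(-25))) - 2510 = (-25 + (2 - 5*(-1/25))) - 2510 = (-25 + (2 + 1/5)) - 2510 = (-25 + 11/5) - 2510 = -114/5 - 2510 = -12664/5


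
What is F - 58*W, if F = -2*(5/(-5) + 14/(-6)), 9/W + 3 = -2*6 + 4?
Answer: 1786/33 ≈ 54.121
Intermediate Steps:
W = -9/11 (W = 9/(-3 + (-2*6 + 4)) = 9/(-3 + (-12 + 4)) = 9/(-3 - 8) = 9/(-11) = 9*(-1/11) = -9/11 ≈ -0.81818)
F = 20/3 (F = -2*(5*(-⅕) + 14*(-⅙)) = -2*(-1 - 7/3) = -2*(-10/3) = 20/3 ≈ 6.6667)
F - 58*W = 20/3 - 58*(-9/11) = 20/3 + 522/11 = 1786/33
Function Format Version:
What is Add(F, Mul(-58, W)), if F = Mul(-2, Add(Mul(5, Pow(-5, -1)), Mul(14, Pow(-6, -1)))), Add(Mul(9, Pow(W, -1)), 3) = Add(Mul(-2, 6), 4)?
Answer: Rational(1786, 33) ≈ 54.121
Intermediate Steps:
W = Rational(-9, 11) (W = Mul(9, Pow(Add(-3, Add(Mul(-2, 6), 4)), -1)) = Mul(9, Pow(Add(-3, Add(-12, 4)), -1)) = Mul(9, Pow(Add(-3, -8), -1)) = Mul(9, Pow(-11, -1)) = Mul(9, Rational(-1, 11)) = Rational(-9, 11) ≈ -0.81818)
F = Rational(20, 3) (F = Mul(-2, Add(Mul(5, Rational(-1, 5)), Mul(14, Rational(-1, 6)))) = Mul(-2, Add(-1, Rational(-7, 3))) = Mul(-2, Rational(-10, 3)) = Rational(20, 3) ≈ 6.6667)
Add(F, Mul(-58, W)) = Add(Rational(20, 3), Mul(-58, Rational(-9, 11))) = Add(Rational(20, 3), Rational(522, 11)) = Rational(1786, 33)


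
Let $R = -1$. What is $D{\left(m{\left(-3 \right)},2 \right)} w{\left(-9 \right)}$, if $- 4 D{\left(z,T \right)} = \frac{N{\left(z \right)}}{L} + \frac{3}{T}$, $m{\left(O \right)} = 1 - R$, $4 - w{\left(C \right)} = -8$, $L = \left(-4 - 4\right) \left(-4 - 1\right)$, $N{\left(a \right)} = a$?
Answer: $- \frac{93}{20} \approx -4.65$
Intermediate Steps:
$L = 40$ ($L = \left(-8\right) \left(-5\right) = 40$)
$w{\left(C \right)} = 12$ ($w{\left(C \right)} = 4 - -8 = 4 + 8 = 12$)
$m{\left(O \right)} = 2$ ($m{\left(O \right)} = 1 - -1 = 1 + 1 = 2$)
$D{\left(z,T \right)} = - \frac{3}{4 T} - \frac{z}{160}$ ($D{\left(z,T \right)} = - \frac{\frac{z}{40} + \frac{3}{T}}{4} = - \frac{\frac{3}{T} + \frac{z}{40}}{4} = - \frac{3}{4 T} - \frac{z}{160}$)
$D{\left(m{\left(-3 \right)},2 \right)} w{\left(-9 \right)} = \frac{-120 - 2 \cdot 2}{160 \cdot 2} \cdot 12 = \frac{1}{160} \cdot \frac{1}{2} \left(-120 - 4\right) 12 = \frac{1}{160} \cdot \frac{1}{2} \left(-124\right) 12 = \left(- \frac{31}{80}\right) 12 = - \frac{93}{20}$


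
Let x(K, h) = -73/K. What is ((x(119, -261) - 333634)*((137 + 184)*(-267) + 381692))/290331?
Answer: -1305705565135/3838821 ≈ -3.4013e+5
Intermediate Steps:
((x(119, -261) - 333634)*((137 + 184)*(-267) + 381692))/290331 = ((-73/119 - 333634)*((137 + 184)*(-267) + 381692))/290331 = ((-73*1/119 - 333634)*(321*(-267) + 381692))*(1/290331) = ((-73/119 - 333634)*(-85707 + 381692))*(1/290331) = -39702519/119*295985*(1/290331) = -11751350086215/119*1/290331 = -1305705565135/3838821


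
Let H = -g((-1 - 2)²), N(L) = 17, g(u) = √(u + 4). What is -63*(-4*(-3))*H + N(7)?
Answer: 17 + 756*√13 ≈ 2742.8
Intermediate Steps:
g(u) = √(4 + u)
H = -√13 (H = -√(4 + (-1 - 2)²) = -√(4 + (-3)²) = -√(4 + 9) = -√13 ≈ -3.6056)
-63*(-4*(-3))*H + N(7) = -63*(-4*(-3))*(-√13) + 17 = -756*(-√13) + 17 = -(-756)*√13 + 17 = 756*√13 + 17 = 17 + 756*√13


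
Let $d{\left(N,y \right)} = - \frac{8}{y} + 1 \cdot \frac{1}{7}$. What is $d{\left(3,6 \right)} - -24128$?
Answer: $\frac{506663}{21} \approx 24127.0$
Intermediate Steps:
$d{\left(N,y \right)} = \frac{1}{7} - \frac{8}{y}$ ($d{\left(N,y \right)} = - \frac{8}{y} + 1 \cdot \frac{1}{7} = - \frac{8}{y} + \frac{1}{7} = \frac{1}{7} - \frac{8}{y}$)
$d{\left(3,6 \right)} - -24128 = \frac{-56 + 6}{7 \cdot 6} - -24128 = \frac{1}{7} \cdot \frac{1}{6} \left(-50\right) + 24128 = - \frac{25}{21} + 24128 = \frac{506663}{21}$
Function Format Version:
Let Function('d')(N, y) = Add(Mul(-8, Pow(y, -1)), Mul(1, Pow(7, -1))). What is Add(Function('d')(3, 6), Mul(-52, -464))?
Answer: Rational(506663, 21) ≈ 24127.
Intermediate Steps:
Function('d')(N, y) = Add(Rational(1, 7), Mul(-8, Pow(y, -1))) (Function('d')(N, y) = Add(Mul(-8, Pow(y, -1)), Mul(1, Rational(1, 7))) = Add(Mul(-8, Pow(y, -1)), Rational(1, 7)) = Add(Rational(1, 7), Mul(-8, Pow(y, -1))))
Add(Function('d')(3, 6), Mul(-52, -464)) = Add(Mul(Rational(1, 7), Pow(6, -1), Add(-56, 6)), Mul(-52, -464)) = Add(Mul(Rational(1, 7), Rational(1, 6), -50), 24128) = Add(Rational(-25, 21), 24128) = Rational(506663, 21)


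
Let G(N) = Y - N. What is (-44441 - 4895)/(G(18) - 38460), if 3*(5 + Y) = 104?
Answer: 148008/115345 ≈ 1.2832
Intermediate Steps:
Y = 89/3 (Y = -5 + (1/3)*104 = -5 + 104/3 = 89/3 ≈ 29.667)
G(N) = 89/3 - N
(-44441 - 4895)/(G(18) - 38460) = (-44441 - 4895)/((89/3 - 1*18) - 38460) = -49336/((89/3 - 18) - 38460) = -49336/(35/3 - 38460) = -49336/(-115345/3) = -49336*(-3/115345) = 148008/115345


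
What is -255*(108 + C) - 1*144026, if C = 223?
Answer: -228431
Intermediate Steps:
-255*(108 + C) - 1*144026 = -255*(108 + 223) - 1*144026 = -255*331 - 144026 = -84405 - 144026 = -228431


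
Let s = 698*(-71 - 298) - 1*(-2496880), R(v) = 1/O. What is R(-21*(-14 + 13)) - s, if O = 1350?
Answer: -3023079299/1350 ≈ -2.2393e+6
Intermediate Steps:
R(v) = 1/1350
s = 2239318 (s = 698*(-369) + 2496880 = -257562 + 2496880 = 2239318)
R(-21*(-14 + 13)) - s = 1/1350 - 1*2239318 = 1/1350 - 2239318 = -3023079299/1350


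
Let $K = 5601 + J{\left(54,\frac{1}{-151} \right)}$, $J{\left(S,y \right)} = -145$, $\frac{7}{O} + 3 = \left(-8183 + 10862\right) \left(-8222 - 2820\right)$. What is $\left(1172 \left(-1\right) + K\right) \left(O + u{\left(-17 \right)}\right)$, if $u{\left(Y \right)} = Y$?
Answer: $- \frac{718121013792}{9860507} \approx -72828.0$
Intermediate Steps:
$O = - \frac{7}{29581521}$ ($O = \frac{7}{-3 + \left(-8183 + 10862\right) \left(-8222 - 2820\right)} = \frac{7}{-3 + 2679 \left(-11042\right)} = \frac{7}{-3 - 29581518} = \frac{7}{-29581521} = 7 \left(- \frac{1}{29581521}\right) = - \frac{7}{29581521} \approx -2.3663 \cdot 10^{-7}$)
$K = 5456$ ($K = 5601 - 145 = 5456$)
$\left(1172 \left(-1\right) + K\right) \left(O + u{\left(-17 \right)}\right) = \left(1172 \left(-1\right) + 5456\right) \left(- \frac{7}{29581521} - 17\right) = \left(-1172 + 5456\right) \left(- \frac{502885864}{29581521}\right) = 4284 \left(- \frac{502885864}{29581521}\right) = - \frac{718121013792}{9860507}$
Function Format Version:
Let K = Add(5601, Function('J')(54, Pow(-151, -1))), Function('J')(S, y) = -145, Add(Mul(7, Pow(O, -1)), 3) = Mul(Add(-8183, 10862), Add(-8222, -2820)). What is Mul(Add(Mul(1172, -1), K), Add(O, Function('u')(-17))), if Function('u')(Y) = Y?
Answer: Rational(-718121013792, 9860507) ≈ -72828.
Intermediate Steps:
O = Rational(-7, 29581521) (O = Mul(7, Pow(Add(-3, Mul(Add(-8183, 10862), Add(-8222, -2820))), -1)) = Mul(7, Pow(Add(-3, Mul(2679, -11042)), -1)) = Mul(7, Pow(Add(-3, -29581518), -1)) = Mul(7, Pow(-29581521, -1)) = Mul(7, Rational(-1, 29581521)) = Rational(-7, 29581521) ≈ -2.3663e-7)
K = 5456 (K = Add(5601, -145) = 5456)
Mul(Add(Mul(1172, -1), K), Add(O, Function('u')(-17))) = Mul(Add(Mul(1172, -1), 5456), Add(Rational(-7, 29581521), -17)) = Mul(Add(-1172, 5456), Rational(-502885864, 29581521)) = Mul(4284, Rational(-502885864, 29581521)) = Rational(-718121013792, 9860507)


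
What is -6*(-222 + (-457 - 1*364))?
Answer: 6258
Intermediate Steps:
-6*(-222 + (-457 - 1*364)) = -6*(-222 + (-457 - 364)) = -6*(-222 - 821) = -6*(-1043) = 6258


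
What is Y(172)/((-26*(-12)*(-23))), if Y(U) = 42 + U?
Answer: -107/3588 ≈ -0.029822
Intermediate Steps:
Y(172)/((-26*(-12)*(-23))) = (42 + 172)/((-26*(-12)*(-23))) = 214/((312*(-23))) = 214/(-7176) = 214*(-1/7176) = -107/3588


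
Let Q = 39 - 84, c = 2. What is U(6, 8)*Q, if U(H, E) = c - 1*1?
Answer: -45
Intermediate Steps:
U(H, E) = 1 (U(H, E) = 2 - 1*1 = 2 - 1 = 1)
Q = -45
U(6, 8)*Q = 1*(-45) = -45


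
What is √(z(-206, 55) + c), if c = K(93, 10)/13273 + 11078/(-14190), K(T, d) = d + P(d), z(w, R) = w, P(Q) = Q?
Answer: I*√1833790865713673295/94171935 ≈ 14.38*I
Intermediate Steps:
K(T, d) = 2*d (K(T, d) = d + d = 2*d)
c = -73377247/94171935 (c = (2*10)/13273 + 11078/(-14190) = 20*(1/13273) + 11078*(-1/14190) = 20/13273 - 5539/7095 = -73377247/94171935 ≈ -0.77918)
√(z(-206, 55) + c) = √(-206 - 73377247/94171935) = √(-19472795857/94171935) = I*√1833790865713673295/94171935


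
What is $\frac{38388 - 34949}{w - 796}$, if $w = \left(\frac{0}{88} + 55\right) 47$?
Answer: $\frac{3439}{1789} \approx 1.9223$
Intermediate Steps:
$w = 2585$ ($w = \left(0 \cdot \frac{1}{88} + 55\right) 47 = \left(0 + 55\right) 47 = 55 \cdot 47 = 2585$)
$\frac{38388 - 34949}{w - 796} = \frac{38388 - 34949}{2585 - 796} = \frac{3439}{1789}$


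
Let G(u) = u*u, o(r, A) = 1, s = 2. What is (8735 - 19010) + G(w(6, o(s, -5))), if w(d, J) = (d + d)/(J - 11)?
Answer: -256839/25 ≈ -10274.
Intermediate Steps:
w(d, J) = 2*d/(-11 + J) (w(d, J) = (2*d)/(-11 + J) = 2*d/(-11 + J))
G(u) = u**2
(8735 - 19010) + G(w(6, o(s, -5))) = (8735 - 19010) + (2*6/(-11 + 1))**2 = -10275 + (2*6/(-10))**2 = -10275 + (2*6*(-1/10))**2 = -10275 + (-6/5)**2 = -10275 + 36/25 = -256839/25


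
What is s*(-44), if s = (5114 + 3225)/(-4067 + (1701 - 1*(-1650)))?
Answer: 91729/179 ≈ 512.45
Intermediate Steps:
s = -8339/716 (s = 8339/(-4067 + (1701 + 1650)) = 8339/(-4067 + 3351) = 8339/(-716) = 8339*(-1/716) = -8339/716 ≈ -11.647)
s*(-44) = -8339/716*(-44) = 91729/179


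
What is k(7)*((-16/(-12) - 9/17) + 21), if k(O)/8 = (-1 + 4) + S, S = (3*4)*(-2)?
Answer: -62272/17 ≈ -3663.1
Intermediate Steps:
S = -24 (S = 12*(-2) = -24)
k(O) = -168 (k(O) = 8*((-1 + 4) - 24) = 8*(3 - 24) = 8*(-21) = -168)
k(7)*((-16/(-12) - 9/17) + 21) = -168*((-16/(-12) - 9/17) + 21) = -168*((-16*(-1/12) - 9*1/17) + 21) = -168*((4/3 - 9/17) + 21) = -168*(41/51 + 21) = -168*1112/51 = -62272/17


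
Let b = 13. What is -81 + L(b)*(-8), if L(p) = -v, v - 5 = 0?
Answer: -41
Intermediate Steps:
v = 5 (v = 5 + 0 = 5)
L(p) = -5 (L(p) = -1*5 = -5)
-81 + L(b)*(-8) = -81 - 5*(-8) = -81 + 40 = -41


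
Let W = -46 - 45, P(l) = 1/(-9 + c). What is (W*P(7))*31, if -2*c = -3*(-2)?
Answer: 2821/12 ≈ 235.08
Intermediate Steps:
c = -3 (c = -(-3)*(-2)/2 = -1/2*6 = -3)
P(l) = -1/12 (P(l) = 1/(-9 - 3) = 1/(-12) = -1/12)
W = -91
(W*P(7))*31 = -91*(-1/12)*31 = (91/12)*31 = 2821/12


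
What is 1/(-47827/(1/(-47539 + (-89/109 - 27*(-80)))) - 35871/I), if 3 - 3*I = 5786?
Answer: 630347/1368092838932217 ≈ 4.6075e-10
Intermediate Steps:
I = -5783/3 (I = 1 - 1/3*5786 = 1 - 5786/3 = -5783/3 ≈ -1927.7)
1/(-47827/(1/(-47539 + (-89/109 - 27*(-80)))) - 35871/I) = 1/(-47827/(1/(-47539 + (-89/109 - 27*(-80)))) - 35871/(-5783/3)) = 1/(-(-2170341433 - 4256603/109) - 35871*(-3/5783)) = 1/(-47827/(1/(-47539 + (-89/109 + 2160))) + 107613/5783) = 1/(-47827/(1/(-47539 + 235351/109)) + 107613/5783) = 1/(-47827/(1/(-4946400/109)) + 107613/5783) = 1/(-47827/(-109/4946400) + 107613/5783) = 1/(-47827*(-4946400/109) + 107613/5783) = 1/(236571472800/109 + 107613/5783) = 1/(1368092838932217/630347) = 630347/1368092838932217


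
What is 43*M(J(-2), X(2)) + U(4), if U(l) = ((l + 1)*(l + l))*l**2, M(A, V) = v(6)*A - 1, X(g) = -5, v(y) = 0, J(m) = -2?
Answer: 597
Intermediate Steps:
M(A, V) = -1 (M(A, V) = 0*A - 1 = 0 - 1 = -1)
U(l) = 2*l**3*(1 + l) (U(l) = ((1 + l)*(2*l))*l**2 = (2*l*(1 + l))*l**2 = 2*l**3*(1 + l))
43*M(J(-2), X(2)) + U(4) = 43*(-1) + 2*4**3*(1 + 4) = -43 + 2*64*5 = -43 + 640 = 597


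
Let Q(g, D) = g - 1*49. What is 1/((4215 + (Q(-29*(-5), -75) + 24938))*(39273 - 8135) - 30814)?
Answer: 1/910724548 ≈ 1.0980e-9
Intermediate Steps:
Q(g, D) = -49 + g (Q(g, D) = g - 49 = -49 + g)
1/((4215 + (Q(-29*(-5), -75) + 24938))*(39273 - 8135) - 30814) = 1/((4215 + ((-49 - 29*(-5)) + 24938))*(39273 - 8135) - 30814) = 1/((4215 + ((-49 + 145) + 24938))*31138 - 30814) = 1/((4215 + (96 + 24938))*31138 - 30814) = 1/((4215 + 25034)*31138 - 30814) = 1/(29249*31138 - 30814) = 1/(910755362 - 30814) = 1/910724548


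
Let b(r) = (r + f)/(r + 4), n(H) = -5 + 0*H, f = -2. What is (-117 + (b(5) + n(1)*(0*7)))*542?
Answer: -189700/3 ≈ -63233.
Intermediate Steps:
n(H) = -5 (n(H) = -5 + 0 = -5)
b(r) = (-2 + r)/(4 + r) (b(r) = (r - 2)/(r + 4) = (-2 + r)/(4 + r))
(-117 + (b(5) + n(1)*(0*7)))*542 = (-117 + ((-2 + 5)/(4 + 5) - 0*7))*542 = (-117 + (3/9 - 5*0))*542 = (-117 + ((⅑)*3 + 0))*542 = (-117 + (⅓ + 0))*542 = (-117 + ⅓)*542 = -350/3*542 = -189700/3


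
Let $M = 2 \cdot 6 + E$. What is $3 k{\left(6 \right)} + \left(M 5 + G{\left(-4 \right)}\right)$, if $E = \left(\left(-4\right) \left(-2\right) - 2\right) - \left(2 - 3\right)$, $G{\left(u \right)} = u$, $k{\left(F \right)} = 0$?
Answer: $91$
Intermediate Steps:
$E = 7$ ($E = \left(8 - 2\right) - -1 = 6 + 1 = 7$)
$M = 19$ ($M = 2 \cdot 6 + 7 = 12 + 7 = 19$)
$3 k{\left(6 \right)} + \left(M 5 + G{\left(-4 \right)}\right) = 3 \cdot 0 + \left(19 \cdot 5 - 4\right) = 0 + \left(95 - 4\right) = 0 + 91 = 91$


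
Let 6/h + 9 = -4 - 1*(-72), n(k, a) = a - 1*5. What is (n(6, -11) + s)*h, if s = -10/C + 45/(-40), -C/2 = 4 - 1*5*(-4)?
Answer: -203/118 ≈ -1.7203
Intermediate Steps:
C = -48 (C = -2*(4 - 1*5*(-4)) = -2*(4 - 5*(-4)) = -2*(4 + 20) = -2*24 = -48)
n(k, a) = -5 + a (n(k, a) = a - 5 = -5 + a)
s = -11/12 (s = -10/(-48) + 45/(-40) = -10*(-1/48) + 45*(-1/40) = 5/24 - 9/8 = -11/12 ≈ -0.91667)
h = 6/59 (h = 6/(-9 + (-4 - 1*(-72))) = 6/(-9 + (-4 + 72)) = 6/(-9 + 68) = 6/59 ≈ 0.10169)
(n(6, -11) + s)*h = ((-5 - 11) - 11/12)*(6/59) = (-16 - 11/12)*(6/59) = -203/12*6/59 = -203/118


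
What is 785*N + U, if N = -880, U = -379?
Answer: -691179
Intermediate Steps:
785*N + U = 785*(-880) - 379 = -690800 - 379 = -691179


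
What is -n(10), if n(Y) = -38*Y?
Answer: 380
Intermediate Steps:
-n(10) = -(-38)*10 = -1*(-380) = 380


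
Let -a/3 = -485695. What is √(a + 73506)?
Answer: √1530591 ≈ 1237.2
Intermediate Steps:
a = 1457085 (a = -3*(-485695) = 1457085)
√(a + 73506) = √(1457085 + 73506) = √1530591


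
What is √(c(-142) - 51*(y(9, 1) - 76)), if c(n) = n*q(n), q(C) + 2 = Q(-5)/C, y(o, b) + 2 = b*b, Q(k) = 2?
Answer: √4213 ≈ 64.908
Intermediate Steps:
y(o, b) = -2 + b² (y(o, b) = -2 + b*b = -2 + b²)
q(C) = -2 + 2/C
c(n) = n*(-2 + 2/n)
√(c(-142) - 51*(y(9, 1) - 76)) = √((2 - 2*(-142)) - 51*((-2 + 1²) - 76)) = √((2 + 284) - 51*((-2 + 1) - 76)) = √(286 - 51*(-1 - 76)) = √(286 - 51*(-77)) = √(286 + 3927) = √4213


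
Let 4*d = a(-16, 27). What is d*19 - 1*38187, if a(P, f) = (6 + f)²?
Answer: -132057/4 ≈ -33014.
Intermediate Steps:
d = 1089/4 (d = (6 + 27)²/4 = (¼)*33² = (¼)*1089 = 1089/4 ≈ 272.25)
d*19 - 1*38187 = (1089/4)*19 - 1*38187 = 20691/4 - 38187 = -132057/4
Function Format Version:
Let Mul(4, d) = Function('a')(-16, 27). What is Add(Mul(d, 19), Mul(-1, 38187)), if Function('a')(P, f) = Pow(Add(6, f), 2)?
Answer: Rational(-132057, 4) ≈ -33014.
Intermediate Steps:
d = Rational(1089, 4) (d = Mul(Rational(1, 4), Pow(Add(6, 27), 2)) = Mul(Rational(1, 4), Pow(33, 2)) = Mul(Rational(1, 4), 1089) = Rational(1089, 4) ≈ 272.25)
Add(Mul(d, 19), Mul(-1, 38187)) = Add(Mul(Rational(1089, 4), 19), Mul(-1, 38187)) = Add(Rational(20691, 4), -38187) = Rational(-132057, 4)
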